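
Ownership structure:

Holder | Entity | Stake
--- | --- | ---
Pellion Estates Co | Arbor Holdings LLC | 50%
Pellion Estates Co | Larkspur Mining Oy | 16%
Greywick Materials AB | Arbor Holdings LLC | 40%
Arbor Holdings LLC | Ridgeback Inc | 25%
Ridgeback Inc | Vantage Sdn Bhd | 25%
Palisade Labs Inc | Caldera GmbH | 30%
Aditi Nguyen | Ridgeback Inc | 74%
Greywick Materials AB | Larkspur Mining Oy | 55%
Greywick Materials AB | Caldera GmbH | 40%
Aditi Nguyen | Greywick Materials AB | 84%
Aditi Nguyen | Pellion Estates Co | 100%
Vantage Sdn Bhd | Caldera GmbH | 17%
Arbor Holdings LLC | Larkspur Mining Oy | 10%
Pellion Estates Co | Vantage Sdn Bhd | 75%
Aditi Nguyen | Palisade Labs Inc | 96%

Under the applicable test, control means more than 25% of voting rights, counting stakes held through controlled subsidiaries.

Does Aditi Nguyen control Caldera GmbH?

Yes

Aditi holds 96% of Palisade, so Aditi controls Palisade.
Aditi holds 100% of Pellion, so Aditi controls Pellion.
Aditi holds 84% of Greywick, so Aditi controls Greywick.
Greywick and Pellion together hold 40% + 50% = 90% of Arbor, so Aditi controls Arbor.
Aditi and Arbor together hold 74% + 25% = 99% of Ridgeback, so Aditi controls Ridgeback.
Pellion and Ridgeback together hold 75% + 25% = 100% of Vantage, so Aditi controls Vantage.
Palisade and Greywick and Vantage together hold 30% + 40% + 17% = 87% of Caldera, so Aditi controls Caldera.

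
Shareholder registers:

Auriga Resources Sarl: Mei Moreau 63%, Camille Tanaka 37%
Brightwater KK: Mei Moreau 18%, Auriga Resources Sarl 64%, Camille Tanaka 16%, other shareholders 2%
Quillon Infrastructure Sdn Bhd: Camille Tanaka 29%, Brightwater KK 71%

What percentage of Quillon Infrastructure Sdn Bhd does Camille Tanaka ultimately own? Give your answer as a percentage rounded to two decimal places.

57.17%

Camille reaches Quillon along 3 paths.
Direct stake: 29% = 29%.
Via Auriga → Brightwater: 37% × 64% × 71% = 16.8128%.
Via Brightwater: 16% × 71% = 11.36%.
Total: 29% + 16.8128% + 11.36% = 57.1728%.
Rounded: 57.17%.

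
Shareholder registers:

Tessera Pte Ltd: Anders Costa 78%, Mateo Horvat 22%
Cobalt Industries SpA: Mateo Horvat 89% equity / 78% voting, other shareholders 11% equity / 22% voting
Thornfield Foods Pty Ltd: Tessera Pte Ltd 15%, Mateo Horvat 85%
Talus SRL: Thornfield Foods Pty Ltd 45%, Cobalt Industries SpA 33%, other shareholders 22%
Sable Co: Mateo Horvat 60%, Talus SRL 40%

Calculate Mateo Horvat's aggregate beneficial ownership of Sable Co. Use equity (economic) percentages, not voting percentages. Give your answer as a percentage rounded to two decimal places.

Mateo reaches Sable along 4 paths.
Direct stake: 60% = 60%.
Via Tessera → Thornfield → Talus: 22% × 15% × 45% × 40% = 0.594%.
Via Thornfield → Talus: 85% × 45% × 40% = 15.3%.
Via Cobalt → Talus: 89% × 33% × 40% = 11.748%.
Total: 60% + 0.594% + 15.3% + 11.748% = 87.642%.
Rounded: 87.64%.

87.64%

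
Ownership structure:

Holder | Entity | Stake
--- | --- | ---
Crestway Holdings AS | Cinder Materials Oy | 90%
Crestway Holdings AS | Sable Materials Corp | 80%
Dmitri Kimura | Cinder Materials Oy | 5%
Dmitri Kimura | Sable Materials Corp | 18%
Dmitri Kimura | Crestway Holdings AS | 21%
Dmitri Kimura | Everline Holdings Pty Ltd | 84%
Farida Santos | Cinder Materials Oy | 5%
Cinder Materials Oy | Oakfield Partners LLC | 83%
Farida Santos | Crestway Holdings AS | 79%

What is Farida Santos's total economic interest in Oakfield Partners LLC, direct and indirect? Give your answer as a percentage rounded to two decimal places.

63.16%

Farida reaches Oakfield along 2 paths.
Via Crestway → Cinder: 79% × 90% × 83% = 59.013%.
Via Cinder: 5% × 83% = 4.15%.
Total: 59.013% + 4.15% = 63.163%.
Rounded: 63.16%.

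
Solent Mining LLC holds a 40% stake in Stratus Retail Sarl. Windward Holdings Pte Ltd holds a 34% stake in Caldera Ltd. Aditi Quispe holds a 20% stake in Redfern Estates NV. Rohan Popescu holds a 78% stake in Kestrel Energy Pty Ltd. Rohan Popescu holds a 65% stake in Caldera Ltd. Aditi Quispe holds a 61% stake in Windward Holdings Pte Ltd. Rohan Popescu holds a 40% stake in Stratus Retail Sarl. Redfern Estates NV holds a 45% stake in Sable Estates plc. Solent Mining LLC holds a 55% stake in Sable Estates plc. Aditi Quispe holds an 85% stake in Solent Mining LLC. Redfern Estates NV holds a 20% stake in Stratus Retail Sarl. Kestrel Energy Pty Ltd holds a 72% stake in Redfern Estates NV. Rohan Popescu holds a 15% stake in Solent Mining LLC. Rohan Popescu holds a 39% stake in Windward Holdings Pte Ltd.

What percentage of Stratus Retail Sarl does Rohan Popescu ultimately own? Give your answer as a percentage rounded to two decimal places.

57.23%

Rohan reaches Stratus along 3 paths.
Direct stake: 40% = 40%.
Via Solent: 15% × 40% = 6%.
Via Kestrel → Redfern: 78% × 72% × 20% = 11.232%.
Total: 40% + 6% + 11.232% = 57.232%.
Rounded: 57.23%.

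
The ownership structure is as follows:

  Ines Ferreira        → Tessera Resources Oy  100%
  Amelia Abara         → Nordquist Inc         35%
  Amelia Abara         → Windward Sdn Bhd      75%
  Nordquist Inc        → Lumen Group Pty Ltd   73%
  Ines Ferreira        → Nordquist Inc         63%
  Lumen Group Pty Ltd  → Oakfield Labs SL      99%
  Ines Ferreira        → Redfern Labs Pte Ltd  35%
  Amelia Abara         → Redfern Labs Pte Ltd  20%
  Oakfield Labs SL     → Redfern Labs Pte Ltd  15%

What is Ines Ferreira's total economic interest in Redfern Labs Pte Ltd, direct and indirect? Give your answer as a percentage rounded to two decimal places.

41.83%

Ines reaches Redfern along 2 paths.
Via Nordquist → Lumen → Oakfield: 63% × 73% × 99% × 15% = 6.829515%.
Direct stake: 35% = 35%.
Total: 6.829515% + 35% = 41.829515%.
Rounded: 41.83%.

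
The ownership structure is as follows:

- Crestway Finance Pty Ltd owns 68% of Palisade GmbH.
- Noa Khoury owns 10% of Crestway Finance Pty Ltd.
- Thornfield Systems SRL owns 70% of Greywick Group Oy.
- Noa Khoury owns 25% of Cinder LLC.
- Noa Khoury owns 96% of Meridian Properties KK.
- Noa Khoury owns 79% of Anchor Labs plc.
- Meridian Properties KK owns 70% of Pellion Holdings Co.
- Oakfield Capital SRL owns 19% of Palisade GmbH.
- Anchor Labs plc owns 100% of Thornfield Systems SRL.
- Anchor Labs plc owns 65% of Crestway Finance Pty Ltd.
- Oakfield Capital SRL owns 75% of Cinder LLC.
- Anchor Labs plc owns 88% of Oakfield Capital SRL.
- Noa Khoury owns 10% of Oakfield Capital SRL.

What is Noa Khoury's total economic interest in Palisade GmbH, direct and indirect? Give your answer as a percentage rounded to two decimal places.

Noa reaches Palisade along 4 paths.
Via Oakfield: 10% × 19% = 1.9%.
Via Anchor → Oakfield: 79% × 88% × 19% = 13.2088%.
Via Anchor → Crestway: 79% × 65% × 68% = 34.918%.
Via Crestway: 10% × 68% = 6.8%.
Total: 1.9% + 13.2088% + 34.918% + 6.8% = 56.8268%.
Rounded: 56.83%.

56.83%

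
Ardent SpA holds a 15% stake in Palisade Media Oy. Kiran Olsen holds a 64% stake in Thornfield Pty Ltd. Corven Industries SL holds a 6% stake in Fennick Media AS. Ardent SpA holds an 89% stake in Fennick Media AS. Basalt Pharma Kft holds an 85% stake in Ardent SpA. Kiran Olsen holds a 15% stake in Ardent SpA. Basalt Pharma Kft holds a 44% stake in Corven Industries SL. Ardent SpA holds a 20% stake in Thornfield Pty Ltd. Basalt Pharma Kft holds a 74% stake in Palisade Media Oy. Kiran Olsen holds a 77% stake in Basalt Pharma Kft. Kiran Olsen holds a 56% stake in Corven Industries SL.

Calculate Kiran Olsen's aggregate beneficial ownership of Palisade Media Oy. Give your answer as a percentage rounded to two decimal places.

Kiran reaches Palisade along 3 paths.
Via Basalt: 77% × 74% = 56.98%.
Via Basalt → Ardent: 77% × 85% × 15% = 9.8175%.
Via Ardent: 15% × 15% = 2.25%.
Total: 56.98% + 9.8175% + 2.25% = 69.0475%.
Rounded: 69.05%.

69.05%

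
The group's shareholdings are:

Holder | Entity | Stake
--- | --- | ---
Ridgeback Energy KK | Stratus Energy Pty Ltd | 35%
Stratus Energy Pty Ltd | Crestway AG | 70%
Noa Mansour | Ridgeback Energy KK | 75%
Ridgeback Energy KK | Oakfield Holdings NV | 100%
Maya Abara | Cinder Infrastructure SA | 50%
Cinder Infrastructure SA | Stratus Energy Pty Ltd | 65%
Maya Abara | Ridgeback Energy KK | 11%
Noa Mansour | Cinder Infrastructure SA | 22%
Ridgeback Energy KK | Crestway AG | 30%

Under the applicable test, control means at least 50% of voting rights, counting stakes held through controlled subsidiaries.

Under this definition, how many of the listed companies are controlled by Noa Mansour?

Noa holds 75% of Ridgeback, so Noa controls Ridgeback.
Ridgeback holds 100% of Oakfield, so Noa controls Oakfield.
No other company's threshold is met.
Noa controls 2 companies.

2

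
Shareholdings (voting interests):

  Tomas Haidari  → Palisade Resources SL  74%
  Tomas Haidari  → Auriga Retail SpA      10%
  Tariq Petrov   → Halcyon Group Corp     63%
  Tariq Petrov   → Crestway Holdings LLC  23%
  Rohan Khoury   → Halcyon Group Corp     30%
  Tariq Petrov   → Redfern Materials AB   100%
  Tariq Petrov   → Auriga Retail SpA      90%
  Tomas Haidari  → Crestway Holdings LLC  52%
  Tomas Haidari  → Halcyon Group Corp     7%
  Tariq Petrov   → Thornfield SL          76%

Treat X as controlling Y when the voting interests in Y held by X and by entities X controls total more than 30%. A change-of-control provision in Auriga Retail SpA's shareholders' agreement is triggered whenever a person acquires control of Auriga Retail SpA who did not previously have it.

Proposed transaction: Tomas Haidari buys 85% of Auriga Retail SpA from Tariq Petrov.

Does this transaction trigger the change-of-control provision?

Yes

The purchase adds only to Tomas's holdings (Tariq's stake shrinks), so Tomas is the only person who could newly come to control Auriga.
Tomas holds 52% of Crestway, so Tomas controls Crestway.
Tomas holds 74% of Palisade, so Tomas controls Palisade.
In Auriga, Tomas's side holds only 10%, not > 30%.
So before the transaction, Tomas does not control Auriga.
After the purchase, Tomas's direct stake in Auriga rises to 10% + 85% = 95%, and Tariq's stake falls to 5%.
Tomas holds 95% of Auriga, so Tomas controls Auriga.
Tomas did not control Auriga before and does after, so the clause is triggered.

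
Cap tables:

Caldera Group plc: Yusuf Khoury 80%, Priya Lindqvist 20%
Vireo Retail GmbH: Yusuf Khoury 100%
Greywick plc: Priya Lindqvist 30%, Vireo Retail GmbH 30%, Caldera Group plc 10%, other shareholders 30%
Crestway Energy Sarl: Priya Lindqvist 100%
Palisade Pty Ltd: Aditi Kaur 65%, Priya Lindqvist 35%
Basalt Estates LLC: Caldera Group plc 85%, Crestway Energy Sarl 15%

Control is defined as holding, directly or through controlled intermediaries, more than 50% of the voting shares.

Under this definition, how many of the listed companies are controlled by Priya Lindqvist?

1

Priya holds 100% of Crestway, so Priya controls Crestway.
No other company's threshold is met.
Priya controls 1 company.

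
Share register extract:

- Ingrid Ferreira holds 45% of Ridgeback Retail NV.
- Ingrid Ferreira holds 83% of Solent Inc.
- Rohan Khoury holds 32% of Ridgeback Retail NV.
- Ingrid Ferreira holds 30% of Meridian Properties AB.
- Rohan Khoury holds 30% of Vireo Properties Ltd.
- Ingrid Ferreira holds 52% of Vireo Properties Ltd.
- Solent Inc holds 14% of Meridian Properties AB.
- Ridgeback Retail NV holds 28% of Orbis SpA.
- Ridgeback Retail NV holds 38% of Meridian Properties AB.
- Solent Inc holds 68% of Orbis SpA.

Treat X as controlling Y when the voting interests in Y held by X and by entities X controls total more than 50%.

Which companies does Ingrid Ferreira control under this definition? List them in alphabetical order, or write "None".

Ingrid holds 83% of Solent, so Ingrid controls Solent.
Solent holds 68% of Orbis, so Ingrid controls Orbis.
Ingrid holds 52% of Vireo, so Ingrid controls Vireo.
No other company's threshold is met.

Orbis SpA, Solent Inc, Vireo Properties Ltd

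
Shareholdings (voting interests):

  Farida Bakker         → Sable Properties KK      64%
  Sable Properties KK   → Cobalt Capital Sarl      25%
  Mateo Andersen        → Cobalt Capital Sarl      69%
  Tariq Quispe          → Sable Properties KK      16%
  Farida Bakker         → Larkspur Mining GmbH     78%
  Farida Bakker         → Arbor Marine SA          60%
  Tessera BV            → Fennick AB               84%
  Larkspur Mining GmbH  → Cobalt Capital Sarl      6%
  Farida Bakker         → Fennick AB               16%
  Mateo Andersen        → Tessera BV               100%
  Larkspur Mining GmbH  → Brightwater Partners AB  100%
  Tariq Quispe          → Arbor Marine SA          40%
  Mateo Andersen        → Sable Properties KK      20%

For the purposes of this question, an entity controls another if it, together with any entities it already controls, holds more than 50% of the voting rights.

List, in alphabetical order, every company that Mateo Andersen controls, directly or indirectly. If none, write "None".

Cobalt Capital Sarl, Fennick AB, Tessera BV

Mateo holds 100% of Tessera, so Mateo controls Tessera.
Tessera holds 84% of Fennick, so Mateo controls Fennick.
Mateo holds 69% of Cobalt, so Mateo controls Cobalt.
No other company's threshold is met.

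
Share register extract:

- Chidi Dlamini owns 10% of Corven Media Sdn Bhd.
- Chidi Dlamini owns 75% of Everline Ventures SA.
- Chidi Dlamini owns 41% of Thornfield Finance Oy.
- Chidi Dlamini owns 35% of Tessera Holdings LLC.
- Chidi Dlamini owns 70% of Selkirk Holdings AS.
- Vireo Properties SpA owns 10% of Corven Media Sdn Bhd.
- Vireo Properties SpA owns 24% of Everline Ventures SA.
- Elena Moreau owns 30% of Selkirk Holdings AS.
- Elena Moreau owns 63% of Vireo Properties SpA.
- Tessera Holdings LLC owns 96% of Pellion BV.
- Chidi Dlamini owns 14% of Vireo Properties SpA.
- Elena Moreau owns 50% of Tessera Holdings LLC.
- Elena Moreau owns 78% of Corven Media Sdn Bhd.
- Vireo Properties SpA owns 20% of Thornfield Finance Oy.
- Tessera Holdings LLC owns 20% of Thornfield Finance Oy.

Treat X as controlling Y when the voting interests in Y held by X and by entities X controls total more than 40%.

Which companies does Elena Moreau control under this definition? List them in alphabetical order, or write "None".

Elena holds 63% of Vireo, so Elena controls Vireo.
Elena holds 50% of Tessera, so Elena controls Tessera.
Vireo and Elena together hold 10% + 78% = 88% of Corven, so Elena controls Corven.
Tessera holds 96% of Pellion, so Elena controls Pellion.
No other company's threshold is met.

Corven Media Sdn Bhd, Pellion BV, Tessera Holdings LLC, Vireo Properties SpA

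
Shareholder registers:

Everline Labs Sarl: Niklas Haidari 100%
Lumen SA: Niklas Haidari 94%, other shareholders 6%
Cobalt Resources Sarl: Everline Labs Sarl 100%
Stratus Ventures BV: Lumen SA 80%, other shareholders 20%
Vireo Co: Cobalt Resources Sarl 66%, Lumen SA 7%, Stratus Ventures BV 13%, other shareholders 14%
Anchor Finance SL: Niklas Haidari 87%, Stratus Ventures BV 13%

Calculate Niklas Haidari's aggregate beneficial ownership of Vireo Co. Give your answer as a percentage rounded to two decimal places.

82.36%

Niklas reaches Vireo along 3 paths.
Via Everline → Cobalt: 100% × 100% × 66% = 66%.
Via Lumen: 94% × 7% = 6.58%.
Via Lumen → Stratus: 94% × 80% × 13% = 9.776%.
Total: 66% + 6.58% + 9.776% = 82.356%.
Rounded: 82.36%.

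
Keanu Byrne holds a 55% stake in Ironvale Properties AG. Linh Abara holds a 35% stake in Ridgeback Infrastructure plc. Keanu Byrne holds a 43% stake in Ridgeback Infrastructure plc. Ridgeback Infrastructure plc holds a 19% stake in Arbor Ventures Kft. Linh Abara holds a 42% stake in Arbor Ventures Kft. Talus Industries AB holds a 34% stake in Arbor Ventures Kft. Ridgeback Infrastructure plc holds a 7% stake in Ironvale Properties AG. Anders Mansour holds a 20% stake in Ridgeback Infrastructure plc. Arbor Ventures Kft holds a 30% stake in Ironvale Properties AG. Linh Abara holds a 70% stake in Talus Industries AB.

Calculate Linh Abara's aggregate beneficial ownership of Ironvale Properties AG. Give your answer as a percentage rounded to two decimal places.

Linh reaches Ironvale along 4 paths.
Via Ridgeback: 35% × 7% = 2.45%.
Via Talus → Arbor: 70% × 34% × 30% = 7.14%.
Via Arbor: 42% × 30% = 12.6%.
Via Ridgeback → Arbor: 35% × 19% × 30% = 1.995%.
Total: 2.45% + 7.14% + 12.6% + 1.995% = 24.185%.
Rounded: 24.19%.

24.19%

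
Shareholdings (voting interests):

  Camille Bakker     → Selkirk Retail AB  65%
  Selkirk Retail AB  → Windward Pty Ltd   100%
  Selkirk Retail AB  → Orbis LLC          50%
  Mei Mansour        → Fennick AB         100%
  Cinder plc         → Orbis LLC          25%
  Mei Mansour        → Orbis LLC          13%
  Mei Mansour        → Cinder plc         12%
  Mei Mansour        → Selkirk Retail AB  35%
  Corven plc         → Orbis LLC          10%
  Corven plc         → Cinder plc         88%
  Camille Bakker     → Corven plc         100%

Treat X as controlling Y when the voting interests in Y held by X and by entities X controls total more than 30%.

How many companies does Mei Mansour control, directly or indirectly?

4

Mei holds 35% of Selkirk, so Mei controls Selkirk.
Selkirk and Mei together hold 50% + 13% = 63% of Orbis, so Mei controls Orbis.
Mei holds 100% of Fennick, so Mei controls Fennick.
Selkirk holds 100% of Windward, so Mei controls Windward.
No other company's threshold is met.
Mei controls 4 companies.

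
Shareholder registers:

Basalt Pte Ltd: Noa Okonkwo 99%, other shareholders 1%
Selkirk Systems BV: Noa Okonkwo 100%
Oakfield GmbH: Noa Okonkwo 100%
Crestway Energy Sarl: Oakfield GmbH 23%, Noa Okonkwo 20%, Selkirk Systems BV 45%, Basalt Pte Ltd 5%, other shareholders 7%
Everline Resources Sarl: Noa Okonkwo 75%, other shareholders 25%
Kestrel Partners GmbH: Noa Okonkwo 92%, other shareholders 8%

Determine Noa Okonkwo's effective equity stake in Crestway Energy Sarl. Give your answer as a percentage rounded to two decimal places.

92.95%

Noa reaches Crestway along 4 paths.
Via Oakfield: 100% × 23% = 23%.
Direct stake: 20% = 20%.
Via Selkirk: 100% × 45% = 45%.
Via Basalt: 99% × 5% = 4.95%.
Total: 23% + 20% + 45% + 4.95% = 92.95%.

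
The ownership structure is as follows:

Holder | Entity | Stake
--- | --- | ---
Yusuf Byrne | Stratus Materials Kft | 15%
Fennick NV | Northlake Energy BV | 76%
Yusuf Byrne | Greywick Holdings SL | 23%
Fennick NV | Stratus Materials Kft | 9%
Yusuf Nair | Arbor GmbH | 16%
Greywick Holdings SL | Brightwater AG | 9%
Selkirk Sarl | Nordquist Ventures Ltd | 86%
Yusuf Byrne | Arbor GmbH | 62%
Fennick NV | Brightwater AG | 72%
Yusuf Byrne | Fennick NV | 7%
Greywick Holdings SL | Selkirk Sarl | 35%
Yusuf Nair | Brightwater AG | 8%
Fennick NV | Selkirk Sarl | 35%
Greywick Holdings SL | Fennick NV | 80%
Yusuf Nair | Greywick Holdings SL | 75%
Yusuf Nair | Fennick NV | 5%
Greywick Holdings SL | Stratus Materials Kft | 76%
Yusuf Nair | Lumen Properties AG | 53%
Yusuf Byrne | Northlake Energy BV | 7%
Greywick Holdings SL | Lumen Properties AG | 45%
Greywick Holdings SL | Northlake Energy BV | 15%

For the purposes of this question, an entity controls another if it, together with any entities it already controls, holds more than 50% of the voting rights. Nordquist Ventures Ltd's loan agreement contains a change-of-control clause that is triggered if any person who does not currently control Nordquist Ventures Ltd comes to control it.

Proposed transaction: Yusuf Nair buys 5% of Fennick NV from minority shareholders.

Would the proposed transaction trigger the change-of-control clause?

No

The purchase changes only Yusuf Nair's holdings, so Yusuf Nair is the only person who could newly come to control Nordquist.
Yusuf Nair holds 75% of Greywick, so Yusuf Nair controls Greywick.
Yusuf Nair and Greywick together hold 5% + 80% = 85% of Fennick, so Yusuf Nair controls Fennick.
Fennick and Greywick together hold 35% + 35% = 70% of Selkirk, so Yusuf Nair controls Selkirk.
Selkirk holds 86% of Nordquist, so Yusuf Nair controls Nordquist.
So Yusuf Nair already controls Nordquist before the transaction.
After the purchase, Yusuf Nair's direct stake in Fennick rises to 5% + 5% = 10%.
Yusuf Nair controlled Nordquist already, so this is not a new person acquiring control; every other person's position is unchanged or reduced.
No new person acquires control, so the clause is not triggered.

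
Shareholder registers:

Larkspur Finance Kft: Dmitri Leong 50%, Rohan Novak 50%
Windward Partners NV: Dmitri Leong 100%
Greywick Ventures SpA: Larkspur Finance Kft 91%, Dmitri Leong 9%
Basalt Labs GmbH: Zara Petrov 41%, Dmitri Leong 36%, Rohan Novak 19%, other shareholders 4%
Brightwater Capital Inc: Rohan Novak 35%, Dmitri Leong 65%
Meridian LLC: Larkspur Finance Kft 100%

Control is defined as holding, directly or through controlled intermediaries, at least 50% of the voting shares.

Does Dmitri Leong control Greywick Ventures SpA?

Yes

Dmitri holds 50% of Larkspur, so Dmitri controls Larkspur.
Larkspur and Dmitri together hold 91% + 9% = 100% of Greywick, so Dmitri controls Greywick.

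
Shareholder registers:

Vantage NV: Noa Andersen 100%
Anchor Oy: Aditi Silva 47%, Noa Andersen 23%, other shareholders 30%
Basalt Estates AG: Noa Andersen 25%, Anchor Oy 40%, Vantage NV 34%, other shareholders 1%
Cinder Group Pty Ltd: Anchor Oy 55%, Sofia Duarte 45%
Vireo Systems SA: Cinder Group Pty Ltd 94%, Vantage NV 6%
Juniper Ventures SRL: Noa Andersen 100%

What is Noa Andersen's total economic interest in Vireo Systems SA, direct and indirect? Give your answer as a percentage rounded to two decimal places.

17.89%

Noa reaches Vireo along 2 paths.
Via Anchor → Cinder: 23% × 55% × 94% = 11.891%.
Via Vantage: 100% × 6% = 6%.
Total: 11.891% + 6% = 17.891%.
Rounded: 17.89%.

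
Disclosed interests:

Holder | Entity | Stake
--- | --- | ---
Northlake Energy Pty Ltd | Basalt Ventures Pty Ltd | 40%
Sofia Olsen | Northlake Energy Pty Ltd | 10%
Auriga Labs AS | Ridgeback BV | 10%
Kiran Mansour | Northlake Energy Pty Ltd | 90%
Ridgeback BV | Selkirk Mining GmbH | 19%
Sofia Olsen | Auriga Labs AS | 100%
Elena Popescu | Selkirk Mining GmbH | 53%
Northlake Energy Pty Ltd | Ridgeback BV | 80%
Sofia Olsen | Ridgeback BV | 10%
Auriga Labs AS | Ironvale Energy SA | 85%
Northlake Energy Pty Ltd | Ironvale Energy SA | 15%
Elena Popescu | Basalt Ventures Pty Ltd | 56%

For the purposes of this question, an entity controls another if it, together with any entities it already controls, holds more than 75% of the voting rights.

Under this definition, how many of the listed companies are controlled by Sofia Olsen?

Sofia holds 100% of Auriga, so Sofia controls Auriga.
Auriga holds 85% of Ironvale, so Sofia controls Ironvale.
No other company's threshold is met.
Sofia controls 2 companies.

2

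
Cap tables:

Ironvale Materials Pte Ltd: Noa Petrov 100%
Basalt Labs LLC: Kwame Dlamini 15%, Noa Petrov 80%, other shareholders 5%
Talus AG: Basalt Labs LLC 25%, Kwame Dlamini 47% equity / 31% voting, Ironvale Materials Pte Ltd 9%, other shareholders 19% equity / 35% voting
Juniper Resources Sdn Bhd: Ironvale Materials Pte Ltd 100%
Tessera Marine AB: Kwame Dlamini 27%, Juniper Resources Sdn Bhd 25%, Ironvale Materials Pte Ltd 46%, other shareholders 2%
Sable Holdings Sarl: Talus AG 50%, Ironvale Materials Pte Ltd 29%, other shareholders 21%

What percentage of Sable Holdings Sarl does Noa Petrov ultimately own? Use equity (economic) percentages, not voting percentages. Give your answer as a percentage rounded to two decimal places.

43.50%

Noa reaches Sable along 3 paths.
Via Basalt → Talus: 80% × 25% × 50% = 10%.
Via Ironvale → Talus: 100% × 9% × 50% = 4.5%.
Via Ironvale: 100% × 29% = 29%.
Total: 10% + 4.5% + 29% = 43.5%.
Rounded: 43.50%.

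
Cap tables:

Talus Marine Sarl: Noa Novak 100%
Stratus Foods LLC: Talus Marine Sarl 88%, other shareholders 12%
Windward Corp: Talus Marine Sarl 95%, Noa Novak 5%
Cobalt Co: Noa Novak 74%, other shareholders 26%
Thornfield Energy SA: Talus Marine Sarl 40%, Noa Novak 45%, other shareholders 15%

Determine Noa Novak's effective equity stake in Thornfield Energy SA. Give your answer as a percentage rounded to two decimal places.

Noa reaches Thornfield along 2 paths.
Via Talus: 100% × 40% = 40%.
Direct stake: 45% = 45%.
Total: 40% + 45% = 85%.
Rounded: 85.00%.

85.00%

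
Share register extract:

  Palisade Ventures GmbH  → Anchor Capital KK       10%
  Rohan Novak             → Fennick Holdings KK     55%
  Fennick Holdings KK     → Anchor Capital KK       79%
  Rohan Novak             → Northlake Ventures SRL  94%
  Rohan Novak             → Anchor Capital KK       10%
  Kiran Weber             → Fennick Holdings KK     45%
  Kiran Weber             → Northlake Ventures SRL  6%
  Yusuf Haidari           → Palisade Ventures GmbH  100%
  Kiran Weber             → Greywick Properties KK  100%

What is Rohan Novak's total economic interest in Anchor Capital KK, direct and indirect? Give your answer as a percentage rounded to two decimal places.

Rohan reaches Anchor along 2 paths.
Direct stake: 10% = 10%.
Via Fennick: 55% × 79% = 43.45%.
Total: 10% + 43.45% = 53.45%.

53.45%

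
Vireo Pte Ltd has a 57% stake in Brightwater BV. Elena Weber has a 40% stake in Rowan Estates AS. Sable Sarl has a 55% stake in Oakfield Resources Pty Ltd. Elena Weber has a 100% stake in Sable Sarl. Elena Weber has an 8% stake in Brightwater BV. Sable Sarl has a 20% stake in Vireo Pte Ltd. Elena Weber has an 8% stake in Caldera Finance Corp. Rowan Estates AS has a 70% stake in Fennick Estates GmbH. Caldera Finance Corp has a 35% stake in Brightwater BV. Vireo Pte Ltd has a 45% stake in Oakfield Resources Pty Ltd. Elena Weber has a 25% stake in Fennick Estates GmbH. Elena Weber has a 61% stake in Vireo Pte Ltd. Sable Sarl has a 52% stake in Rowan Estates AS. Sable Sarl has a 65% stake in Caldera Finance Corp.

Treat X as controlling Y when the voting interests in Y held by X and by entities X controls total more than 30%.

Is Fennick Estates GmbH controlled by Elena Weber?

Elena holds 100% of Sable, so Elena controls Sable.
Elena and Sable together hold 40% + 52% = 92% of Rowan, so Elena controls Rowan.
Rowan and Elena together hold 70% + 25% = 95% of Fennick, so Elena controls Fennick.

Yes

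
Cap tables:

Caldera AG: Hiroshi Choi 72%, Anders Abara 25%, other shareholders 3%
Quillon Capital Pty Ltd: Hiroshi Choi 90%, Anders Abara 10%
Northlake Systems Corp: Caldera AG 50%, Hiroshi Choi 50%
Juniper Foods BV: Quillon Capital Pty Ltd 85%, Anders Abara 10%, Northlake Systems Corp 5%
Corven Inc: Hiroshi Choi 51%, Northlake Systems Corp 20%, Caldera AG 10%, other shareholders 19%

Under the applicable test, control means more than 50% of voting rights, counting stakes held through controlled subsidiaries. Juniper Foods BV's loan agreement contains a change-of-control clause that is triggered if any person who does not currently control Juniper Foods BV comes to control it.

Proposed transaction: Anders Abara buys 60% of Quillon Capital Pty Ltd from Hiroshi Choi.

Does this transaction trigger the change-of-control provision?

The purchase adds only to Anders's holdings (Hiroshi's stake shrinks), so Anders is the only person who could newly come to control Juniper.
Anders's largest direct stake is 25% in Caldera, which does not meet the threshold, so Anders controls no company.
In Juniper, Anders's side holds only 10%, not > 50%.
So before the transaction, Anders does not control Juniper.
After the purchase, Anders's direct stake in Quillon rises to 10% + 60% = 70%, and Hiroshi's stake falls to 30%.
Anders holds 70% of Quillon, so Anders controls Quillon.
Quillon and Anders together hold 85% + 10% = 95% of Juniper, so Anders controls Juniper.
Anders did not control Juniper before and does after, so the clause is triggered.

Yes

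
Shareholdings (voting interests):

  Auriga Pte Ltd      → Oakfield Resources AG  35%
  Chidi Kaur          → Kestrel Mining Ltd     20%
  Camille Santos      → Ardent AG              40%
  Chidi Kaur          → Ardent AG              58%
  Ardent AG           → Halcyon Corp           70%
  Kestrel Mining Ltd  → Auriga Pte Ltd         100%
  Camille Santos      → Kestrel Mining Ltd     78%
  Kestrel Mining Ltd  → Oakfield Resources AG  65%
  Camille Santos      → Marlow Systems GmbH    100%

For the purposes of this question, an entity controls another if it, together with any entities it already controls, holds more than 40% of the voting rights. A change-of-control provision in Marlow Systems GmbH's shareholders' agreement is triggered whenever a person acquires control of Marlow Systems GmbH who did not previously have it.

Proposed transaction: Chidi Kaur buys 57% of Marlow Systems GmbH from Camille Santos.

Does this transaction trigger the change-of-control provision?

Yes

The purchase adds only to Chidi's holdings (Camille's stake shrinks), so Chidi is the only person who could newly come to control Marlow.
Chidi holds 58% of Ardent, so Chidi controls Ardent.
Ardent holds 70% of Halcyon, so Chidi controls Halcyon.
Neither Chidi nor any entity Chidi controls holds any voting interest in Marlow.
So before the transaction, Chidi does not control Marlow.
After the purchase, Chidi holds 57% of Marlow directly, and Camille's stake falls to 43%.
Chidi holds 57% of Marlow, so Chidi controls Marlow.
Chidi did not control Marlow before and does after, so the clause is triggered.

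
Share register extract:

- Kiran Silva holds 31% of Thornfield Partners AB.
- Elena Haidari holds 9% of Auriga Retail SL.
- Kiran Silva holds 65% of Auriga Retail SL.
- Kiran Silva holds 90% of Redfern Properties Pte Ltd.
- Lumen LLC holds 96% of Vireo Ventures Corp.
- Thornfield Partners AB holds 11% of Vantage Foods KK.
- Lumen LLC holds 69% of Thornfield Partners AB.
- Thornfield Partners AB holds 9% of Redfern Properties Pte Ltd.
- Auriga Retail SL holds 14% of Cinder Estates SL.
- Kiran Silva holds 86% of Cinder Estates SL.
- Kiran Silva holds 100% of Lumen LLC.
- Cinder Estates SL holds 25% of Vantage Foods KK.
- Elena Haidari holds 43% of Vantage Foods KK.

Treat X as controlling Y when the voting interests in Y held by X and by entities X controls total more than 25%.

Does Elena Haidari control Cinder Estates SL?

Elena holds 43% of Vantage, so Elena controls Vantage.
Neither Elena nor any entity Elena controls holds any voting interest in Cinder.
So Elena does not control Cinder.

No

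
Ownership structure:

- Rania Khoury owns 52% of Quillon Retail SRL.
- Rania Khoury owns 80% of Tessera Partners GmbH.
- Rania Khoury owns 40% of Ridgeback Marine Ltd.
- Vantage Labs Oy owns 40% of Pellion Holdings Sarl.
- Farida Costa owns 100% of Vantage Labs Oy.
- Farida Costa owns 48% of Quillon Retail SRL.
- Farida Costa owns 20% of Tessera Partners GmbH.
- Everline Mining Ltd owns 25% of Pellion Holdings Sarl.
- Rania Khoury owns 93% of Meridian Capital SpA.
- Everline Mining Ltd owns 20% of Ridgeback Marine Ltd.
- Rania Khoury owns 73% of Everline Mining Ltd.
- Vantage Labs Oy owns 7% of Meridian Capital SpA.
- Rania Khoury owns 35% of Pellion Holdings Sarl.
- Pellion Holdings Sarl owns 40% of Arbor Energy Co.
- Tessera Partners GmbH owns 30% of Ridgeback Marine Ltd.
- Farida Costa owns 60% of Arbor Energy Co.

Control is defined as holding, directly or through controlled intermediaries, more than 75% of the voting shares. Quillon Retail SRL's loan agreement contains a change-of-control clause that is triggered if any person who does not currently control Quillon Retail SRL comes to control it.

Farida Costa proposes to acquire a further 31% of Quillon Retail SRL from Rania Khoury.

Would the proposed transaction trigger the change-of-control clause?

Yes

The purchase adds only to Farida's holdings (Rania's stake shrinks), so Farida is the only person who could newly come to control Quillon.
Farida holds 100% of Vantage, so Farida controls Vantage.
In Quillon, Farida's side holds only 48%, not > 75%.
So before the transaction, Farida does not control Quillon.
After the purchase, Farida's direct stake in Quillon rises to 48% + 31% = 79%, and Rania's stake falls to 21%.
Farida holds 79% of Quillon, so Farida controls Quillon.
Farida did not control Quillon before and does after, so the clause is triggered.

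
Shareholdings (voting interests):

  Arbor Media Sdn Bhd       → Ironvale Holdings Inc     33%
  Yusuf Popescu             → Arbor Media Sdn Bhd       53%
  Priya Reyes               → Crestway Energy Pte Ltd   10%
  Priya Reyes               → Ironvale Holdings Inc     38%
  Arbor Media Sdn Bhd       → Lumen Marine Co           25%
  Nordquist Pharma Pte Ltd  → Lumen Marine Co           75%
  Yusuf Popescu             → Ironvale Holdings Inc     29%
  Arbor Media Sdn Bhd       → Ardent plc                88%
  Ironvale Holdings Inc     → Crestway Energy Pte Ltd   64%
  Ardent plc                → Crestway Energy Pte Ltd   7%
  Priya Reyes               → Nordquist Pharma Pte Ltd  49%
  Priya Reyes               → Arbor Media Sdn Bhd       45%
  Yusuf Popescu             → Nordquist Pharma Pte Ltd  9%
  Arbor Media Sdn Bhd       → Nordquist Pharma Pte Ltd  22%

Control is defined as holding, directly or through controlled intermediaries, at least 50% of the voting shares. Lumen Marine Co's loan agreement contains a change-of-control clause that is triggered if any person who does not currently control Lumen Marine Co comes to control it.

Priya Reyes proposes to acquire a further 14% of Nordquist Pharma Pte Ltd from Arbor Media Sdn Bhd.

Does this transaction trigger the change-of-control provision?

Yes

The purchase adds only to Priya's holdings (Arbor's stake shrinks), so Priya is the only person who could newly come to control Lumen.
Priya's largest direct stake is 49% in Nordquist, which does not meet the threshold, so Priya controls no company.
Neither Priya nor any entity Priya controls holds any voting interest in Lumen.
So before the transaction, Priya does not control Lumen.
After the purchase, Priya's direct stake in Nordquist rises to 49% + 14% = 63%, and Arbor's stake falls to 8%.
Priya holds 63% of Nordquist, so Priya controls Nordquist.
Nordquist holds 75% of Lumen, so Priya controls Lumen.
Priya did not control Lumen before and does after, so the clause is triggered.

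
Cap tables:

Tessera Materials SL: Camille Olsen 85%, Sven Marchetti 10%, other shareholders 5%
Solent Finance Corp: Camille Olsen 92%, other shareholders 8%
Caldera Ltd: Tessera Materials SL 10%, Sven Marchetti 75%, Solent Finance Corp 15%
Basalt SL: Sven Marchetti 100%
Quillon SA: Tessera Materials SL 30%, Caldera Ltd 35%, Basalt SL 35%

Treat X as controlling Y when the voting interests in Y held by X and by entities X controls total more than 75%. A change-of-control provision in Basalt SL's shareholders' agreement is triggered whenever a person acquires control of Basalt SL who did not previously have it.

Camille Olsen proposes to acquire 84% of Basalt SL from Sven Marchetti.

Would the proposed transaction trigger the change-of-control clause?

The purchase adds only to Camille's holdings (Sven's stake shrinks), so Camille is the only person who could newly come to control Basalt.
Camille holds 85% of Tessera, so Camille controls Tessera.
Camille holds 92% of Solent, so Camille controls Solent.
Neither Camille nor any entity Camille controls holds any voting interest in Basalt.
So before the transaction, Camille does not control Basalt.
After the purchase, Camille holds 84% of Basalt directly, and Sven's stake falls to 16%.
Camille holds 84% of Basalt, so Camille controls Basalt.
Camille did not control Basalt before and does after, so the clause is triggered.

Yes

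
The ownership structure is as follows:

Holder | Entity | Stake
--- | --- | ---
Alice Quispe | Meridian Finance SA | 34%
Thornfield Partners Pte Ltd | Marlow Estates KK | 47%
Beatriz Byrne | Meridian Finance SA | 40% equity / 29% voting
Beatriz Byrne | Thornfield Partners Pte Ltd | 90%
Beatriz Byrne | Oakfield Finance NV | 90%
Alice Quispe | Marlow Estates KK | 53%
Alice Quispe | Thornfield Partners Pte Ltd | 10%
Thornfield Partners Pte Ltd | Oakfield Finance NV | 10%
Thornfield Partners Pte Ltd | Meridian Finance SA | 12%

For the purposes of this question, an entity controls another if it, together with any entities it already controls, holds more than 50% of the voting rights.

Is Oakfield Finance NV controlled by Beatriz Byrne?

Beatriz holds 90% of Thornfield, so Beatriz controls Thornfield.
Beatriz and Thornfield together hold 90% + 10% = 100% of Oakfield, so Beatriz controls Oakfield.

Yes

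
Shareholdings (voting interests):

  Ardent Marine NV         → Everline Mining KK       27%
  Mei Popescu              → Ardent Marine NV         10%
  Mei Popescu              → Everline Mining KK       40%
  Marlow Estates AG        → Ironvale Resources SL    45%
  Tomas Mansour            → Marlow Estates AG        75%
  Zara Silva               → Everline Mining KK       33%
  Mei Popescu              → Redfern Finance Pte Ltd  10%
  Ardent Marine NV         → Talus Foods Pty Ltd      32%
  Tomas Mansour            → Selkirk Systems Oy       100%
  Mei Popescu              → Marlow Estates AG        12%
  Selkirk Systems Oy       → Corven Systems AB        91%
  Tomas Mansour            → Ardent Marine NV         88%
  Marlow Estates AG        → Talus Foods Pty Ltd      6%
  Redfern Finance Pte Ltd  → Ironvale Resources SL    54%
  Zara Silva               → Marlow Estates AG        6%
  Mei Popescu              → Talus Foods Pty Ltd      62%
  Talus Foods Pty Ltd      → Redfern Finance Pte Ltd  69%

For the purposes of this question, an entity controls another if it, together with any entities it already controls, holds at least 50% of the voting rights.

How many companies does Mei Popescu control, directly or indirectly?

3

Mei holds 62% of Talus, so Mei controls Talus.
Mei and Talus together hold 10% + 69% = 79% of Redfern, so Mei controls Redfern.
Redfern holds 54% of Ironvale, so Mei controls Ironvale.
No other company's threshold is met.
Mei controls 3 companies.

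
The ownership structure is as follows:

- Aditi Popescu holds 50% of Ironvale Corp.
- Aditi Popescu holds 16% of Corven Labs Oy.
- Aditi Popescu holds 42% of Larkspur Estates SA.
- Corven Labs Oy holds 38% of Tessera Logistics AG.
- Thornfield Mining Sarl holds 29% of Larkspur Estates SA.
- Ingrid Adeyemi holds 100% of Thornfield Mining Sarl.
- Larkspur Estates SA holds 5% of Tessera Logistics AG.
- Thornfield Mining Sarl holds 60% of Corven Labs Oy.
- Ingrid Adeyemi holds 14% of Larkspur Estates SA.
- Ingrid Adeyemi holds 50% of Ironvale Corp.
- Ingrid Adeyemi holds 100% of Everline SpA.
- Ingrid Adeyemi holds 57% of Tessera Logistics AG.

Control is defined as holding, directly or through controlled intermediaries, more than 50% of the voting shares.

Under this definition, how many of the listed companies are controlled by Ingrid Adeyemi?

4

Ingrid holds 100% of Thornfield, so Ingrid controls Thornfield.
Thornfield holds 60% of Corven, so Ingrid controls Corven.
Ingrid and Corven together hold 57% + 38% = 95% of Tessera, so Ingrid controls Tessera.
Ingrid holds 100% of Everline, so Ingrid controls Everline.
No other company's threshold is met.
Ingrid controls 4 companies.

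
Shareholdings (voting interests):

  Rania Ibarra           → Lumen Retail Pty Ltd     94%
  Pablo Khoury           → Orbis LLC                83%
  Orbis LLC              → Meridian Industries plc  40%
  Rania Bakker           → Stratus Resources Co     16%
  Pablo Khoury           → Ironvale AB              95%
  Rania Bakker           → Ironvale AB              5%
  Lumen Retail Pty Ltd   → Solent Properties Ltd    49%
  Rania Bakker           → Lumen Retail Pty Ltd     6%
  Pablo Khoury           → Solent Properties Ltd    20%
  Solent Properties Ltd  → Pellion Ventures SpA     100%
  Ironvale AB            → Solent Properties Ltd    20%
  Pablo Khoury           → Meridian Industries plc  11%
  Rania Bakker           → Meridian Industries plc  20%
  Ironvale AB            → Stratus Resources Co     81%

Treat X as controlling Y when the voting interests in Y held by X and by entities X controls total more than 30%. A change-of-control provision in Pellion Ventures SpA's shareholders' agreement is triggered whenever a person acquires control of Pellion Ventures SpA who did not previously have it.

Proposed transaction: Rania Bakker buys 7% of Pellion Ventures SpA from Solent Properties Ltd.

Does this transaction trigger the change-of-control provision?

No

The purchase adds only to Rania Bakker's holdings (Solent's stake shrinks), so Rania Bakker is the only person who could newly come to control Pellion.
Rania Bakker's largest direct stake is 20% in Meridian, which does not meet the threshold, so Rania Bakker controls no company.
Neither Rania Bakker nor any entity Rania Bakker controls holds any voting interest in Pellion.
So before the transaction, Rania Bakker does not control Pellion.
After the purchase, Rania Bakker holds 7% of Pellion directly, and Solent's stake falls to 93%.
After the transaction, Rania Bakker's side holds 7% of Pellion, not > 30%, so Rania Bakker still does not control Pellion.
No new person acquires control, so the clause is not triggered.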